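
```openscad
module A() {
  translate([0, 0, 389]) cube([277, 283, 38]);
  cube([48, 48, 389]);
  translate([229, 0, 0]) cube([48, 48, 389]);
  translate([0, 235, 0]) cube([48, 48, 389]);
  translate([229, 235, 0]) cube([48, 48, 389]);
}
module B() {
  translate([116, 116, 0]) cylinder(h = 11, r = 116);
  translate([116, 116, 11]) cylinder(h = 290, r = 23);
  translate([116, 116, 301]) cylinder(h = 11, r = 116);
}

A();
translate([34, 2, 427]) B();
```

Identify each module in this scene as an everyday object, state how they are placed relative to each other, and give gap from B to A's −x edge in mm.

The spool's min-x is at 34; the stool's min-x is 0; gap = 34 mm.

A is a stool. B is a spool. The spool is on top of the stool. The gap from the spool to the stool's −x edge is 34 mm.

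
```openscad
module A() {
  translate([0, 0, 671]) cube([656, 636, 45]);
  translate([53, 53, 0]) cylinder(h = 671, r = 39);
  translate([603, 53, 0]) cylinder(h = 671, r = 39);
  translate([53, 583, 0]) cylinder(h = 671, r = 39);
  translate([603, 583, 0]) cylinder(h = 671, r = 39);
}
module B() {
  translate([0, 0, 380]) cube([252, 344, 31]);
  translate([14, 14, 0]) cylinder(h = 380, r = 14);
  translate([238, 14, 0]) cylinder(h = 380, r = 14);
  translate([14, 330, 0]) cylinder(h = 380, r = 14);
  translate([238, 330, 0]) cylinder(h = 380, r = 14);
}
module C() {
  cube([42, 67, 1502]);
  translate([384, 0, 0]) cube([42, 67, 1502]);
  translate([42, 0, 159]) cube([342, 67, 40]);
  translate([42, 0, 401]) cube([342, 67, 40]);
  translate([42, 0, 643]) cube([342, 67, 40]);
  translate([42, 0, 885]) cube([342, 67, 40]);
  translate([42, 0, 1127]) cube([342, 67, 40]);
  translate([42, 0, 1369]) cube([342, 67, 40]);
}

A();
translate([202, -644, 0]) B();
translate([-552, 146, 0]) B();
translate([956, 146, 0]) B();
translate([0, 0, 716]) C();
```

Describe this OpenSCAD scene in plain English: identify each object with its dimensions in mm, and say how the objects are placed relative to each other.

A is a table with a 656×636 mm rectangular top, 45 mm thick, top surface at z = 716 mm, supported by four round legs of 78 mm diameter, each leg's bounding box inset 14 mm from the nearest pair of top edges, running from the floor.

B is a simple wooden stool: a rectangular seat 252 mm (x) by 344 mm (y), 31 mm thick, top face at z = 411 mm, on four round legs, each 28 mm in diameter. The legs rest on z = 0, each leg's axis is inset half a diameter from the nearest pair of seat edges (so the leg's bounding box is flush with the corner).

C is a straight ladder. Two 42×67 mm vertical rails, 1502 mm tall, stand 426 mm apart (outside-to-outside) with their front faces coplanar on the −y side. 6 rungs, each 67 mm deep and 40 mm tall, span between the inner faces of the rails, front faces flush with the rails. The lowest rung's underside is at z = 159 mm and rungs are spaced 242 mm apart (underside to underside).

Three stools sit around the table at the −y, −x, +x sides. The ladder is on top of the table.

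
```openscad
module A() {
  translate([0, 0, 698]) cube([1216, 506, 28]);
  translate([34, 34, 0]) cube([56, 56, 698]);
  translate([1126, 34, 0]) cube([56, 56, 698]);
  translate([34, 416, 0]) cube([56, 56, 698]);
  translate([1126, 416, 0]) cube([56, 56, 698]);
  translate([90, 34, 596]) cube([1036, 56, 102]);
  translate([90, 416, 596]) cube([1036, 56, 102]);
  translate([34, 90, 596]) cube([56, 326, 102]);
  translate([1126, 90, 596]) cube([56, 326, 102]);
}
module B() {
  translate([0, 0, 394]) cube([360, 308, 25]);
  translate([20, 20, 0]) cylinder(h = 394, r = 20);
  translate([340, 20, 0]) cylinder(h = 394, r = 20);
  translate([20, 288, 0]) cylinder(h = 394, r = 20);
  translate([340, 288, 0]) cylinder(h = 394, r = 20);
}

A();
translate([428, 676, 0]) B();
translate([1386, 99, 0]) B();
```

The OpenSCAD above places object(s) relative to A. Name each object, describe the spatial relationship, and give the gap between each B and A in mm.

Each stool's nearest face is 170 mm from the table's bounding box.

A is a table. B is a stool. Two stools sit around the table at the +y, +x sides. The gap between each stool and the table is 170 mm.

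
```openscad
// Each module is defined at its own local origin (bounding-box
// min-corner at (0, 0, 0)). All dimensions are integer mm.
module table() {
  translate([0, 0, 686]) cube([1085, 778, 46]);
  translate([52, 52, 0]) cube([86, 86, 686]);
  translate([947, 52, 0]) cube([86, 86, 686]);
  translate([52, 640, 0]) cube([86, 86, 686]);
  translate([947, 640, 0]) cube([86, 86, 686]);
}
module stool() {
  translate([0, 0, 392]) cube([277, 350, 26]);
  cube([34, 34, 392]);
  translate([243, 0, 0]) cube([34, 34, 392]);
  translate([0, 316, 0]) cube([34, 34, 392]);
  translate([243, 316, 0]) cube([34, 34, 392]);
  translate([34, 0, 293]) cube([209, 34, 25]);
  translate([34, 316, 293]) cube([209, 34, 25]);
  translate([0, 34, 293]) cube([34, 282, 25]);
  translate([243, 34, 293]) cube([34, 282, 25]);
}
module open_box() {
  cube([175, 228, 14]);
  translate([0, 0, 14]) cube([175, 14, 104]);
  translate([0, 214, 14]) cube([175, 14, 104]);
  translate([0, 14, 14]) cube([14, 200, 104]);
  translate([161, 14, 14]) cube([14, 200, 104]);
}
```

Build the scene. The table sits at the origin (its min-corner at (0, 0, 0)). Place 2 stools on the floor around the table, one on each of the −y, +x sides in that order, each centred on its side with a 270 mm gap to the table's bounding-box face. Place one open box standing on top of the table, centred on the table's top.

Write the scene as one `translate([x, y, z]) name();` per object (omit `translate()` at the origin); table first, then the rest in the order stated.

table();
translate([404, -620, 0]) stool();
translate([1355, 214, 0]) stool();
translate([455, 275, 732]) open_box();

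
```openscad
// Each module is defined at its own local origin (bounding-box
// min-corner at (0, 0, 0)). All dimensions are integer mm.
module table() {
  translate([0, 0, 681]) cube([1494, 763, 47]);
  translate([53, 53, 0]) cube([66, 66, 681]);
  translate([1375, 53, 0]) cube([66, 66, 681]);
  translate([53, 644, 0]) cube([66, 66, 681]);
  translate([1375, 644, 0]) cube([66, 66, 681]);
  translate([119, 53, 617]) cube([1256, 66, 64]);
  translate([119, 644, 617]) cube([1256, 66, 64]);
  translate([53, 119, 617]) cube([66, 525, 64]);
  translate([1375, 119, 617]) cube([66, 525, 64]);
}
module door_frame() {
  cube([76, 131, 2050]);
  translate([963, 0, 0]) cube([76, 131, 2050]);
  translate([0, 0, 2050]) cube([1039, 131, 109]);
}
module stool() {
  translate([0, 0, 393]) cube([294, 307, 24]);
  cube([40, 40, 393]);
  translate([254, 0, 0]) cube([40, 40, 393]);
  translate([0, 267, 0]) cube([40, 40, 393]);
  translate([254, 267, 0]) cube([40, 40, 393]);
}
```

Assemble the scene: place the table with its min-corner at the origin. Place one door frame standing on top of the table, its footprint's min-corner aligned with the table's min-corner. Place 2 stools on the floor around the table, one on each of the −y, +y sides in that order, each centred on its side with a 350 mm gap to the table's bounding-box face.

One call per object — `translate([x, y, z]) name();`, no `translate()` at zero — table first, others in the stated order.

table();
translate([0, 0, 728]) door_frame();
translate([600, -657, 0]) stool();
translate([600, 1113, 0]) stool();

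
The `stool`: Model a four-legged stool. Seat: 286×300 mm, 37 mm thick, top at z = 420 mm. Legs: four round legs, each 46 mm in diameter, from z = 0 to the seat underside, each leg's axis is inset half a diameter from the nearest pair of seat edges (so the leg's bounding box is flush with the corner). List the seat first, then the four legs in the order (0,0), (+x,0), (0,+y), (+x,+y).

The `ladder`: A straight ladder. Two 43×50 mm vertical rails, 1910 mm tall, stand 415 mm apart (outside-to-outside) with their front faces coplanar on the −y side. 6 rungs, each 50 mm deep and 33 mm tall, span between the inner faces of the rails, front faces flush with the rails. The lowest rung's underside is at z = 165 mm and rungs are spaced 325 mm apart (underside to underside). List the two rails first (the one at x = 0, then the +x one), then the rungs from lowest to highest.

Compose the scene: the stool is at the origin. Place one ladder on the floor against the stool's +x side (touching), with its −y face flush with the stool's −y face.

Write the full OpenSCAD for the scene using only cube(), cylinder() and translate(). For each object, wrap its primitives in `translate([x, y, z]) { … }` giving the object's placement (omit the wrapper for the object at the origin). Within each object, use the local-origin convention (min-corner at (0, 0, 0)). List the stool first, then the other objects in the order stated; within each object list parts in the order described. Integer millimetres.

translate([0, 0, 383]) cube([286, 300, 37]);
translate([23, 23, 0]) cylinder(h = 383, r = 23);
translate([263, 23, 0]) cylinder(h = 383, r = 23);
translate([23, 277, 0]) cylinder(h = 383, r = 23);
translate([263, 277, 0]) cylinder(h = 383, r = 23);
translate([286, 0, 0]) {
  cube([43, 50, 1910]);
  translate([372, 0, 0]) cube([43, 50, 1910]);
  translate([43, 0, 165]) cube([329, 50, 33]);
  translate([43, 0, 490]) cube([329, 50, 33]);
  translate([43, 0, 815]) cube([329, 50, 33]);
  translate([43, 0, 1140]) cube([329, 50, 33]);
  translate([43, 0, 1465]) cube([329, 50, 33]);
  translate([43, 0, 1790]) cube([329, 50, 33]);
}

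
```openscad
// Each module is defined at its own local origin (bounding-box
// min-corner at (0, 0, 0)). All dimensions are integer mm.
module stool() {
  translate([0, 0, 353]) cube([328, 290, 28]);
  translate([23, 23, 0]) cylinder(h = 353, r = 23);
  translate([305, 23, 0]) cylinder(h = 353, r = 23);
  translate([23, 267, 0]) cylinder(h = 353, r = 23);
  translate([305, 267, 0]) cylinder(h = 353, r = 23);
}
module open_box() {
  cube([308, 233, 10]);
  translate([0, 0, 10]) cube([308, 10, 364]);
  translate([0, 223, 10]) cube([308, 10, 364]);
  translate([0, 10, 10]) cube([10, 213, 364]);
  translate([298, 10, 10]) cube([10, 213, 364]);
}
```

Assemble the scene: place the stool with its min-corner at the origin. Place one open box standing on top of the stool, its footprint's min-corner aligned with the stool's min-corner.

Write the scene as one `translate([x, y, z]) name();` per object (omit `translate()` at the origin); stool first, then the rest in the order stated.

stool();
translate([0, 0, 381]) open_box();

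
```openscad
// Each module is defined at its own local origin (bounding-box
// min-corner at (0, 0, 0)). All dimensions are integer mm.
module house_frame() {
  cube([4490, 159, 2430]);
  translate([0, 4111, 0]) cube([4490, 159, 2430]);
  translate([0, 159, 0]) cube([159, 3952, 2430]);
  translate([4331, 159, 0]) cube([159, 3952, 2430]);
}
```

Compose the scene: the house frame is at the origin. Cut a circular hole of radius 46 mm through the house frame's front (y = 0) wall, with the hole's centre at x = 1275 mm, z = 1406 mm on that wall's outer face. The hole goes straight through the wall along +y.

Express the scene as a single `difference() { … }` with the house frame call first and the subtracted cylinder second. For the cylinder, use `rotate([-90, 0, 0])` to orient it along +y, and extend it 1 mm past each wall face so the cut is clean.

difference() {
  house_frame();
  translate([1275, -1, 1406]) rotate([-90, 0, 0]) cylinder(h = 161, r = 46);
}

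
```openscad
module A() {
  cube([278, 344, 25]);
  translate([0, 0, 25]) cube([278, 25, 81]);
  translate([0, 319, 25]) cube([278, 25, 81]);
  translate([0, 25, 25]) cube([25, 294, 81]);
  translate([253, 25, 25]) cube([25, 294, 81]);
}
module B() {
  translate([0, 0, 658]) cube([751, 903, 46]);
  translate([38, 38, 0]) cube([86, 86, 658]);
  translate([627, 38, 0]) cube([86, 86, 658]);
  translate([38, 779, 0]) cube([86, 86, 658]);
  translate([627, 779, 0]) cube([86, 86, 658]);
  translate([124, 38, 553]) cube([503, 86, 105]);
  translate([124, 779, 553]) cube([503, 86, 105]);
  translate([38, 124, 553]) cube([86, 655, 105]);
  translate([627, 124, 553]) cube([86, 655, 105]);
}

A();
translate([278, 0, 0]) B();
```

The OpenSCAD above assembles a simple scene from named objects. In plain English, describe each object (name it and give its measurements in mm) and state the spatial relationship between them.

A is an open storage box with external size 278×344×106 mm and wall thickness 25 mm (the base is also 25 mm thick). The base covers the whole footprint; the four walls stand on the base, with the y-facing walls full-width and the x-facing walls fitting between their inner faces.

B is a rectangular dining table. The top is 751×903×46 mm with its upper surface at z = 704 mm. It stands on four 86×86 mm square legs, each inset 38 mm from the nearest pair of top edges, running from the floor to the underside of the top. Four apron rails, 86 mm thick and 105 mm tall, run between adjacent legs with their top edges flush with the underside of the top and their outer faces flush with the legs' outer faces.

The table is against the open box's +x side, with their −y faces flush.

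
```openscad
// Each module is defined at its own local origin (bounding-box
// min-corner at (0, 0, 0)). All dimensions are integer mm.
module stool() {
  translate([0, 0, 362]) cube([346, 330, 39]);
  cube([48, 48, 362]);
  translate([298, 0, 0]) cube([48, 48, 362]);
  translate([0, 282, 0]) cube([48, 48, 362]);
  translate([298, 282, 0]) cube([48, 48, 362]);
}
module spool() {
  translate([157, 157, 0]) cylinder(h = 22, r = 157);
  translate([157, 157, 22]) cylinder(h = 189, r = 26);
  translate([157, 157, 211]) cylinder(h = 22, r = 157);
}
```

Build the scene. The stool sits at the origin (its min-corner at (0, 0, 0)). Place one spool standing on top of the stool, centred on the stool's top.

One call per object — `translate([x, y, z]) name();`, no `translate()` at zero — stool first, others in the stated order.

stool();
translate([16, 8, 401]) spool();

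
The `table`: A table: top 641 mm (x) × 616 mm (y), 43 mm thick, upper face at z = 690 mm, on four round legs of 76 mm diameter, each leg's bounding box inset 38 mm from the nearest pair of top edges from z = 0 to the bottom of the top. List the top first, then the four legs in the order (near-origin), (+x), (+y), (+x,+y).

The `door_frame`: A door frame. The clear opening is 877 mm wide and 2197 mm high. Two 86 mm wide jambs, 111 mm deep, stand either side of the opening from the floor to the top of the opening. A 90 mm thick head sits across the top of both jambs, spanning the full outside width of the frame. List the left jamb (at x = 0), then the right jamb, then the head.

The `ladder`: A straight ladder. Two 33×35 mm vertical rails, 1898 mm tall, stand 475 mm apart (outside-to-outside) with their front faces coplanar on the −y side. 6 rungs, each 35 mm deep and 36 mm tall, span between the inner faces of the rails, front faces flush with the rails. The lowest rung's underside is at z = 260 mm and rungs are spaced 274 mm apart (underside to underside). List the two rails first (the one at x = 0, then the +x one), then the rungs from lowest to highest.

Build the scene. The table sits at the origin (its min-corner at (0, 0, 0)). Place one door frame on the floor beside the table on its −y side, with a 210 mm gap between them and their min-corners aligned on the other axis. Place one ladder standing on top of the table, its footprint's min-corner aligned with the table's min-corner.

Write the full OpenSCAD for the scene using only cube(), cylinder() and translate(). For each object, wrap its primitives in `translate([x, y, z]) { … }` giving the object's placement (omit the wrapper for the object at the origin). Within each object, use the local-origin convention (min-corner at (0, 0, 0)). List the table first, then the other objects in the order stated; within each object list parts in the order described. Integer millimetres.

translate([0, 0, 647]) cube([641, 616, 43]);
translate([76, 76, 0]) cylinder(h = 647, r = 38);
translate([565, 76, 0]) cylinder(h = 647, r = 38);
translate([76, 540, 0]) cylinder(h = 647, r = 38);
translate([565, 540, 0]) cylinder(h = 647, r = 38);
translate([0, -321, 0]) {
  cube([86, 111, 2197]);
  translate([963, 0, 0]) cube([86, 111, 2197]);
  translate([0, 0, 2197]) cube([1049, 111, 90]);
}
translate([0, 0, 690]) {
  cube([33, 35, 1898]);
  translate([442, 0, 0]) cube([33, 35, 1898]);
  translate([33, 0, 260]) cube([409, 35, 36]);
  translate([33, 0, 534]) cube([409, 35, 36]);
  translate([33, 0, 808]) cube([409, 35, 36]);
  translate([33, 0, 1082]) cube([409, 35, 36]);
  translate([33, 0, 1356]) cube([409, 35, 36]);
  translate([33, 0, 1630]) cube([409, 35, 36]);
}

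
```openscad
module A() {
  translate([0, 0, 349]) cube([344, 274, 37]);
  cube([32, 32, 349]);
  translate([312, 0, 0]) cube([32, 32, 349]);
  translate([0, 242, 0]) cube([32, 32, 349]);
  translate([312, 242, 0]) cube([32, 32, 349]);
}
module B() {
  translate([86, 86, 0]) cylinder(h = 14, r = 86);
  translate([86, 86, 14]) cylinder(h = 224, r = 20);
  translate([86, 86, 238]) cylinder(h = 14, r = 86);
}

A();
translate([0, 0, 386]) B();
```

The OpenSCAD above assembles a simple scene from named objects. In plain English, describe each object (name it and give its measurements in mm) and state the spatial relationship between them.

A is a four-legged stool. The seat is a 344×274×37 mm slab whose top surface is at z = 386 mm; four square legs, each 32×32 mm in cross-section, run from the floor (z = 0) to the underside of the seat, each flush with a corner of the seat.

B is a spool: two coaxial disc flanges of radius 86 mm and thickness 14 mm, joined by a core cylinder of radius 20 mm and height 224 mm. The lower flange rests on z = 0 and the three cylinders share a vertical axis.

The spool is on top of the stool.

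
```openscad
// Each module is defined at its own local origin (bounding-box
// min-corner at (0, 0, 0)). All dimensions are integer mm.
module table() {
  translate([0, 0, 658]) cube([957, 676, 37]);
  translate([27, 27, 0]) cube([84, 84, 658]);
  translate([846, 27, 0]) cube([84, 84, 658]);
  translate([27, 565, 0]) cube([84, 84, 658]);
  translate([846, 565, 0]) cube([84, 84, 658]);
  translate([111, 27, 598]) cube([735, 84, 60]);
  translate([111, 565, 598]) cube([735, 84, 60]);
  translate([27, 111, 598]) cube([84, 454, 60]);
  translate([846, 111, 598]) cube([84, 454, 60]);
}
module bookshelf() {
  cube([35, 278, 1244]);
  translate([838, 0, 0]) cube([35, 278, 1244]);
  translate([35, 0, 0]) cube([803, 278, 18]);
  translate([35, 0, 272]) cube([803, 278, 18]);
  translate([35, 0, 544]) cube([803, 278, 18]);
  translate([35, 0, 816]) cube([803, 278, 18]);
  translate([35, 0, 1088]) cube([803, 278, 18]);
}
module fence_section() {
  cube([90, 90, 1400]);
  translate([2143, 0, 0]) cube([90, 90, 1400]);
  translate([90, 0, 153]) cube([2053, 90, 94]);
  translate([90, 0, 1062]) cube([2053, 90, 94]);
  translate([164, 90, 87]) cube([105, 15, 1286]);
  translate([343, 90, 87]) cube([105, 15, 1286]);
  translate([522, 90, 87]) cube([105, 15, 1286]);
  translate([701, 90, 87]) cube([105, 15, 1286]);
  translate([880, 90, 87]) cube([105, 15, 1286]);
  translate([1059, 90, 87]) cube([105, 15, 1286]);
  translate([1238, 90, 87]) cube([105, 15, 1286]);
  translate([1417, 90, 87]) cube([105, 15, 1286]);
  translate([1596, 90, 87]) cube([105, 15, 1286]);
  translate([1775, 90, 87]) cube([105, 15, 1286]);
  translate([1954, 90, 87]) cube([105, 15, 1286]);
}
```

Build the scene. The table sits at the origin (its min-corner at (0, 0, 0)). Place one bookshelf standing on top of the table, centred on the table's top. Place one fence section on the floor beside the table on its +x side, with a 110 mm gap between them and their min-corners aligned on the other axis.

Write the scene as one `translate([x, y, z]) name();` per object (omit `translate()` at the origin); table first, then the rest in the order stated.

table();
translate([42, 199, 695]) bookshelf();
translate([1067, 0, 0]) fence_section();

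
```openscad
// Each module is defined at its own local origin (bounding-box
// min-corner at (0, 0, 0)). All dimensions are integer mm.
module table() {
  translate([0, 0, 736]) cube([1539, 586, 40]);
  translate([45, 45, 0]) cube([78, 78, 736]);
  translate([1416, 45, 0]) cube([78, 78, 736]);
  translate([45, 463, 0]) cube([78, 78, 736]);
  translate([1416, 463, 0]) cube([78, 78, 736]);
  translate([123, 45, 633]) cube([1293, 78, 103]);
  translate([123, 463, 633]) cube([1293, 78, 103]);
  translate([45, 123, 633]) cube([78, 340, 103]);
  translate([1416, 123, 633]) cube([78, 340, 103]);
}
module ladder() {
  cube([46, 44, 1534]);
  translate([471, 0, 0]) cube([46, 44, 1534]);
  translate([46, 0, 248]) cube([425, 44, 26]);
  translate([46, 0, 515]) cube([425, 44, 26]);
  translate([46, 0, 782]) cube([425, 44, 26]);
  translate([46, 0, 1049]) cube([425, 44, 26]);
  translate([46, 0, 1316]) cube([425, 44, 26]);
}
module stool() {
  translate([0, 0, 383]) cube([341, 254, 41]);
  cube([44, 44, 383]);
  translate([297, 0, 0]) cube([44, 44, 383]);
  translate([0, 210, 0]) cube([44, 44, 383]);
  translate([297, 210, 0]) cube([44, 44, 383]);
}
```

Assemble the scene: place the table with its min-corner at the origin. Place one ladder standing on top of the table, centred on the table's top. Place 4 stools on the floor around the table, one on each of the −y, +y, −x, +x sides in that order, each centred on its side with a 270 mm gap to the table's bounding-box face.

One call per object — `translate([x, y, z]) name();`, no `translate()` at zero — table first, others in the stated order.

table();
translate([511, 271, 776]) ladder();
translate([599, -524, 0]) stool();
translate([599, 856, 0]) stool();
translate([-611, 166, 0]) stool();
translate([1809, 166, 0]) stool();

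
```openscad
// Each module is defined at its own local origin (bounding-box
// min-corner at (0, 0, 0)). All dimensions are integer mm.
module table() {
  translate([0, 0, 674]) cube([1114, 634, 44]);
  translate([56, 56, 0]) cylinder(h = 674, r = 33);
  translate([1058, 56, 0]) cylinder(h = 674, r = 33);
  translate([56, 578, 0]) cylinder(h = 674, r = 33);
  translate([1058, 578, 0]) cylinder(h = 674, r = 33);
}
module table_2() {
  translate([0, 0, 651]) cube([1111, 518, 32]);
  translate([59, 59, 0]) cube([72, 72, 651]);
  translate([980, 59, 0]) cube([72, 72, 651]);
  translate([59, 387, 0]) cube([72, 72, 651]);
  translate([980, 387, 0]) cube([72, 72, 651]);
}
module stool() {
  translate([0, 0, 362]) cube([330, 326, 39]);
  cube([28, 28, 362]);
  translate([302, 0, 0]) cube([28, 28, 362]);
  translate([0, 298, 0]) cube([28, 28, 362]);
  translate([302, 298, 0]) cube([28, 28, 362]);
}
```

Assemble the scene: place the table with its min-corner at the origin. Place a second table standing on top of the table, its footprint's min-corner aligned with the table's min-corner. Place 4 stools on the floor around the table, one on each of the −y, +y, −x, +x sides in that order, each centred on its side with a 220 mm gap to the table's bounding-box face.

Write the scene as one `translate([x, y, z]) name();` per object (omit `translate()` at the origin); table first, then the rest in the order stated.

table();
translate([0, 0, 718]) table_2();
translate([392, -546, 0]) stool();
translate([392, 854, 0]) stool();
translate([-550, 154, 0]) stool();
translate([1334, 154, 0]) stool();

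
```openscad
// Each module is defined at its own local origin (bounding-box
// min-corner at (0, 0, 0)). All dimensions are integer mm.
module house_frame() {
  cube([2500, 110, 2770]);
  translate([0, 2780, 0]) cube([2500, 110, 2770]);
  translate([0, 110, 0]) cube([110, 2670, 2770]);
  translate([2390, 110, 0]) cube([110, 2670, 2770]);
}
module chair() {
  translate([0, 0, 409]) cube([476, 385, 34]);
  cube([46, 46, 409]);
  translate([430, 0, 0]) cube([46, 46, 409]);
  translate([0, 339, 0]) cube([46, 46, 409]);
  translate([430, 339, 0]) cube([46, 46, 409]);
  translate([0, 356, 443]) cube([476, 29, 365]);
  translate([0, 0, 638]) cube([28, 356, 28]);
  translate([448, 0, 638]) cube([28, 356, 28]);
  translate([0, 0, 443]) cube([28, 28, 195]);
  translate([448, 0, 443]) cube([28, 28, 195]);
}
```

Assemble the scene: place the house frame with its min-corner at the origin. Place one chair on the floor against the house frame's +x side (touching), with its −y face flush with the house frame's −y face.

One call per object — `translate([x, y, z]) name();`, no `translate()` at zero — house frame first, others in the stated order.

house_frame();
translate([2500, 0, 0]) chair();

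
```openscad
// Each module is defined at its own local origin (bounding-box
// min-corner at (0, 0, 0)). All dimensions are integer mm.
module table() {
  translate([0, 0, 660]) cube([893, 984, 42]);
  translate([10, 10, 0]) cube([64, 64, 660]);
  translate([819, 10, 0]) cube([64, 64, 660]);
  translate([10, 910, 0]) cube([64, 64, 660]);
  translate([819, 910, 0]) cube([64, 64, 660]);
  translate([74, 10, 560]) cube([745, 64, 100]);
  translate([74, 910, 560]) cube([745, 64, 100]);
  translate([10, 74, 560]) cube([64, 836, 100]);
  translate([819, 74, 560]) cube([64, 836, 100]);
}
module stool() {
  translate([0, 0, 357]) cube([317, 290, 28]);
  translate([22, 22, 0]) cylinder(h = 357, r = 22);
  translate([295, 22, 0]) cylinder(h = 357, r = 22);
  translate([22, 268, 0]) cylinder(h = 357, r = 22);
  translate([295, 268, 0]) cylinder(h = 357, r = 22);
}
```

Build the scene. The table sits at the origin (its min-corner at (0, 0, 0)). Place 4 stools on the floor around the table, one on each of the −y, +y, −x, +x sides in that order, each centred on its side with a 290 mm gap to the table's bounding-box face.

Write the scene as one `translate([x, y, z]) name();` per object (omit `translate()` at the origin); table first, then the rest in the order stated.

table();
translate([288, -580, 0]) stool();
translate([288, 1274, 0]) stool();
translate([-607, 347, 0]) stool();
translate([1183, 347, 0]) stool();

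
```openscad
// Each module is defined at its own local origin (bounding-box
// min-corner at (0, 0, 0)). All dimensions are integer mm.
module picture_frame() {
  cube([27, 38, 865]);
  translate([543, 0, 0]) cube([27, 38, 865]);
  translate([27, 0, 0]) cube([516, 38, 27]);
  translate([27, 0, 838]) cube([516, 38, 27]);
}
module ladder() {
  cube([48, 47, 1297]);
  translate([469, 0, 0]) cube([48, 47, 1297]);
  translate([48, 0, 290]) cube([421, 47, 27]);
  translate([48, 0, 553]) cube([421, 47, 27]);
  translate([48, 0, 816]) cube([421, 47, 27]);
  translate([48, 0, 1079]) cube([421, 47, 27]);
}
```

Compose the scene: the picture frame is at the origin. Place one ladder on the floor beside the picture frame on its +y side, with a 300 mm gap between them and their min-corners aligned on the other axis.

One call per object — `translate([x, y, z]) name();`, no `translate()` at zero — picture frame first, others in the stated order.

picture_frame();
translate([0, 338, 0]) ladder();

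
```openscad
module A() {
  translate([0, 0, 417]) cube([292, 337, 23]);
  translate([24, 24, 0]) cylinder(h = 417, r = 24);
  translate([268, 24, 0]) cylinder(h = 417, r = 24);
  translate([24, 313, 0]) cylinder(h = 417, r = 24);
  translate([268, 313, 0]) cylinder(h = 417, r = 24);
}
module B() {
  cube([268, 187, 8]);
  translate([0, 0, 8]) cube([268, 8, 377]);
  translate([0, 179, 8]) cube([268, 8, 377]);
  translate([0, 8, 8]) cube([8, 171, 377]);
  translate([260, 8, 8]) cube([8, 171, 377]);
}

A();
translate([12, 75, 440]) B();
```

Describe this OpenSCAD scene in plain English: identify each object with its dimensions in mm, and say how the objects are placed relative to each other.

A is a simple wooden stool: a rectangular seat 292 mm (x) by 337 mm (y), 23 mm thick, top face at z = 440 mm, on four round legs, each 48 mm in diameter. The legs rest on z = 0, each leg's axis is inset half a diameter from the nearest pair of seat edges (so the leg's bounding box is flush with the corner).

B is an open storage box with external size 268×187×385 mm and wall thickness 8 mm (the base is also 8 mm thick). The base covers the whole footprint; the four walls stand on the base, with the y-facing walls full-width and the x-facing walls fitting between their inner faces.

The open box is on top of the stool, centred.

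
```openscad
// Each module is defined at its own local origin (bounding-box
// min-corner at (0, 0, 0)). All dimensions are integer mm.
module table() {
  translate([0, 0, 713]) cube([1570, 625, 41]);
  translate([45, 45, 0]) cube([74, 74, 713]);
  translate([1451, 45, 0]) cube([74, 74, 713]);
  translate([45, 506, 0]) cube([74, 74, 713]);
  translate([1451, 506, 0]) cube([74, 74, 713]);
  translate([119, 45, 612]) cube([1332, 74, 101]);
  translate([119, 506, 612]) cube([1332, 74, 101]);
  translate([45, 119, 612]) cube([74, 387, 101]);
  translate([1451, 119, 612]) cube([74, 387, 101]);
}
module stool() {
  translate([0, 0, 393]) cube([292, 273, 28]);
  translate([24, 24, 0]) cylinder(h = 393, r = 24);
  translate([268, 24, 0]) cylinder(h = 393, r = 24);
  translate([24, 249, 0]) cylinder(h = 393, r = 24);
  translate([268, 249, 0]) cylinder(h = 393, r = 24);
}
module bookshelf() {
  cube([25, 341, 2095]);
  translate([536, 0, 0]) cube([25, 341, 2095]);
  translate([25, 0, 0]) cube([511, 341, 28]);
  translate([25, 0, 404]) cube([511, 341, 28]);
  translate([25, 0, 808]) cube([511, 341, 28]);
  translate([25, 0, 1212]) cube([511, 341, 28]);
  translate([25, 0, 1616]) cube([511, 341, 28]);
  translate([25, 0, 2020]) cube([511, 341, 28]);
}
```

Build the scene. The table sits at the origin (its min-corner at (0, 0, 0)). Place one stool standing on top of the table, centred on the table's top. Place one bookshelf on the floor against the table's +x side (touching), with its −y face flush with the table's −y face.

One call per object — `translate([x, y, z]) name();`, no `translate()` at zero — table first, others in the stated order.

table();
translate([639, 176, 754]) stool();
translate([1570, 0, 0]) bookshelf();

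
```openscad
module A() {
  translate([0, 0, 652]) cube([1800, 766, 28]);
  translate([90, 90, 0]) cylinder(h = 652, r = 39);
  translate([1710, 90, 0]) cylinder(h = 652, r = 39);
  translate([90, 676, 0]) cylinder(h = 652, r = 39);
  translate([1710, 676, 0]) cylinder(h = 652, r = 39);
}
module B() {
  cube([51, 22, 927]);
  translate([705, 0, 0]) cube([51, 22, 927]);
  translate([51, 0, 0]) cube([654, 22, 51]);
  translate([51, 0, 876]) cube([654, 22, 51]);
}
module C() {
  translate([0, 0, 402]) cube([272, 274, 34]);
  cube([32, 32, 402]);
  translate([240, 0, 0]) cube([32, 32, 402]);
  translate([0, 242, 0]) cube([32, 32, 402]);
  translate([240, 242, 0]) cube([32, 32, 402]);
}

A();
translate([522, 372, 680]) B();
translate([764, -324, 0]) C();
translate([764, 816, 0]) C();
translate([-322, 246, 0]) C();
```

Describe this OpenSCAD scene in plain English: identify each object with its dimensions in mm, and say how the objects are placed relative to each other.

A is a table: top 1800 mm (x) × 766 mm (y), 28 mm thick, upper face at z = 680 mm, on four round legs of 78 mm diameter, each leg's bounding box inset 51 mm from the nearest pair of top edges, running from z = 0 to the bottom of the top.

B is a rectangular picture frame lying in the x–z plane (depth along y). The opening is 654 mm wide (x) by 825 mm tall (z), surrounded by a border 51 mm wide on all four sides. The frame is 22 mm deep and is made of two full-height vertical stiles with two horizontal rails fitted between them.

C is a four-legged stool. The seat is a 272×274×34 mm slab whose top surface is at z = 436 mm; four square legs, each 32×32 mm in cross-section, run from the floor (z = 0) to the underside of the seat, each flush with a corner of the seat.

The picture frame is on top of the table, centred. Three stools sit around the table at the −y, +y, −x sides.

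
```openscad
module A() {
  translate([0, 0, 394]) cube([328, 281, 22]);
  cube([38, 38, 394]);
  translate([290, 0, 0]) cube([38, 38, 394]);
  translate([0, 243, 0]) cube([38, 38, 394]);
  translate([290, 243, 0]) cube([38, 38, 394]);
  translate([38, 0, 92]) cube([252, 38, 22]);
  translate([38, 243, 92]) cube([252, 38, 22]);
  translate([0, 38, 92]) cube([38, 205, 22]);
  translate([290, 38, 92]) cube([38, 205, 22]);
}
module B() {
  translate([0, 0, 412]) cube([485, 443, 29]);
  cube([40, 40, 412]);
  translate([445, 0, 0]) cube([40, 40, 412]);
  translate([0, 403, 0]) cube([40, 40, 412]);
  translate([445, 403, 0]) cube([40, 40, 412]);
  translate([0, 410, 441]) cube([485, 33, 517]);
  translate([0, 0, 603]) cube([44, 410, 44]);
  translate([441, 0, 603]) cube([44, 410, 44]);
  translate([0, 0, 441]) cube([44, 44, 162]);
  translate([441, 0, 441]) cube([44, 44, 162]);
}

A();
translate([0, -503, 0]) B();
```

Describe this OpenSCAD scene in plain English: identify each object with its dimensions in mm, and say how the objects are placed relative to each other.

A is a simple wooden stool: a rectangular seat 328 mm (x) by 281 mm (y), 22 mm thick, top face at z = 416 mm, on four square legs, each 38×38 mm in cross-section. The legs rest on z = 0, each flush with a corner of the seat. Four stretchers, 38 mm wide and 22 mm tall, connect adjacent legs with their undersides at z = 92 mm, each running between the inner faces of the legs it joins and aligned with the legs' outer faces on the other axis.

B is a chair. The seat is a 485×443×29 mm slab with its top at z = 441 mm, on four 40×40 mm corner legs (flush with the seat edges, standing on z = 0). A flat backrest 33 mm thick, 517 mm tall, spans the full seat width and rises from the seat top along its +y edge, rear face flush with the rear of the seat. Two armrests of 44×44 mm section run along each side from the seat's front edge to the front of the backrest, top faces 206 mm above the seat top and outer faces flush with the seat's x-edges; a 44×44 mm post under the front of each armrest stands on the seat at the front corner.

The chair is on the floor beside the stool on its −y side.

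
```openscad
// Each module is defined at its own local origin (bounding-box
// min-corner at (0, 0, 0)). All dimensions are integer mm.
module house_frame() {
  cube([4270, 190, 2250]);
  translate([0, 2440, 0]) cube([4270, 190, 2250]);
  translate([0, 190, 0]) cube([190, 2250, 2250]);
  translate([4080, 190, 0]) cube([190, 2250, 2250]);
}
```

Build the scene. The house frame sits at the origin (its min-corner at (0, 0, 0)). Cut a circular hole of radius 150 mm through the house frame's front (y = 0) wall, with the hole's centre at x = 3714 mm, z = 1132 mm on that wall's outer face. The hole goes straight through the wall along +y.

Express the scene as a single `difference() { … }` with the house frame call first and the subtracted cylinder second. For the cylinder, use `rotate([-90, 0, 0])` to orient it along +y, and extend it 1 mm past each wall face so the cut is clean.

difference() {
  house_frame();
  translate([3714, -1, 1132]) rotate([-90, 0, 0]) cylinder(h = 192, r = 150);
}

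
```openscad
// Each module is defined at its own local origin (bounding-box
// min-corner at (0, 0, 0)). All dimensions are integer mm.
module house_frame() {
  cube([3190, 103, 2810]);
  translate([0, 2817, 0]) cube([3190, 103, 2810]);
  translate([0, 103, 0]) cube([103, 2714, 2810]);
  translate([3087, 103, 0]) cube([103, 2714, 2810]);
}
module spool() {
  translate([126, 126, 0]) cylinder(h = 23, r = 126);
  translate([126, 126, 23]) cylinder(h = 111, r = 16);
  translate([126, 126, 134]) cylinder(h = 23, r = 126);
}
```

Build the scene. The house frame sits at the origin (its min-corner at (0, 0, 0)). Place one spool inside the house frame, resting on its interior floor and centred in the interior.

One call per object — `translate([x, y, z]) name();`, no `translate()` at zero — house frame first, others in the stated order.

house_frame();
translate([1469, 1334, 0]) spool();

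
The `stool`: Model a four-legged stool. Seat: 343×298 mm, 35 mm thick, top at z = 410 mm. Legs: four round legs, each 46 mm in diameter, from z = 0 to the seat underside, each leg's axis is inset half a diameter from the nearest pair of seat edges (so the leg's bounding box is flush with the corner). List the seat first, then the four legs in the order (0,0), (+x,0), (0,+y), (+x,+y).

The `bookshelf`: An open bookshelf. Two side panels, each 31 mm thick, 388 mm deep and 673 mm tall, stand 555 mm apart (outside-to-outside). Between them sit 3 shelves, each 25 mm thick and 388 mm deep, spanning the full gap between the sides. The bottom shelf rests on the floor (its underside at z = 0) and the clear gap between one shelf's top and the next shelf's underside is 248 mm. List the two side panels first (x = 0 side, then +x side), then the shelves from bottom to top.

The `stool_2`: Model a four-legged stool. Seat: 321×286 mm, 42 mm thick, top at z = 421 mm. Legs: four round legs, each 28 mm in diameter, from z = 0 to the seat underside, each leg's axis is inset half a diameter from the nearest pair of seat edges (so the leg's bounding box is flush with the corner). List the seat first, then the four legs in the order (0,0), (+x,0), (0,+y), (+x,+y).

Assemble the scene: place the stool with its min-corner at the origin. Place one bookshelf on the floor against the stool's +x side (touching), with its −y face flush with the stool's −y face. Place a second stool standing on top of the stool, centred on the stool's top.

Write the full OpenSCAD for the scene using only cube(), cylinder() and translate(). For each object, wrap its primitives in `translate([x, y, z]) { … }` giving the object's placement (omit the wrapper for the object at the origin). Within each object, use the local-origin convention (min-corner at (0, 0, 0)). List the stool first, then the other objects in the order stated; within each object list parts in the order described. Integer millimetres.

translate([0, 0, 375]) cube([343, 298, 35]);
translate([23, 23, 0]) cylinder(h = 375, r = 23);
translate([320, 23, 0]) cylinder(h = 375, r = 23);
translate([23, 275, 0]) cylinder(h = 375, r = 23);
translate([320, 275, 0]) cylinder(h = 375, r = 23);
translate([343, 0, 0]) {
  cube([31, 388, 673]);
  translate([524, 0, 0]) cube([31, 388, 673]);
  translate([31, 0, 0]) cube([493, 388, 25]);
  translate([31, 0, 273]) cube([493, 388, 25]);
  translate([31, 0, 546]) cube([493, 388, 25]);
}
translate([11, 6, 410]) {
  translate([0, 0, 379]) cube([321, 286, 42]);
  translate([14, 14, 0]) cylinder(h = 379, r = 14);
  translate([307, 14, 0]) cylinder(h = 379, r = 14);
  translate([14, 272, 0]) cylinder(h = 379, r = 14);
  translate([307, 272, 0]) cylinder(h = 379, r = 14);
}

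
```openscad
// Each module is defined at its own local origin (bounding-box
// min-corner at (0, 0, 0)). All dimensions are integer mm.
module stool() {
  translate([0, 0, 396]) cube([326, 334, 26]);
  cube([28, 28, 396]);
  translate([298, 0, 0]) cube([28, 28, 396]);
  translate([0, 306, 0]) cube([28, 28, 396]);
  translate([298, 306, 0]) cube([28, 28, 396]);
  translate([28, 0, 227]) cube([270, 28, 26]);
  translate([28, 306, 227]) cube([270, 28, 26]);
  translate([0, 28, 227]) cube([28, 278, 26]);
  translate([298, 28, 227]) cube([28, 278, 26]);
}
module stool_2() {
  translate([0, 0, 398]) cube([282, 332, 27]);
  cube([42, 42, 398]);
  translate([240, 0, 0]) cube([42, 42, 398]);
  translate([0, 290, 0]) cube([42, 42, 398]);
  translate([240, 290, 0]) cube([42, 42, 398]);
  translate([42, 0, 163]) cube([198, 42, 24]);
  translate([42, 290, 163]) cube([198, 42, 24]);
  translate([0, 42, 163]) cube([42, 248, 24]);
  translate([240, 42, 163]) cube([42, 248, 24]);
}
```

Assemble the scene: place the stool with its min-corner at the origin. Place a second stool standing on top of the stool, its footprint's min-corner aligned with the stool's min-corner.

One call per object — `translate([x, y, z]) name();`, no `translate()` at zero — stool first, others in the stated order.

stool();
translate([0, 0, 422]) stool_2();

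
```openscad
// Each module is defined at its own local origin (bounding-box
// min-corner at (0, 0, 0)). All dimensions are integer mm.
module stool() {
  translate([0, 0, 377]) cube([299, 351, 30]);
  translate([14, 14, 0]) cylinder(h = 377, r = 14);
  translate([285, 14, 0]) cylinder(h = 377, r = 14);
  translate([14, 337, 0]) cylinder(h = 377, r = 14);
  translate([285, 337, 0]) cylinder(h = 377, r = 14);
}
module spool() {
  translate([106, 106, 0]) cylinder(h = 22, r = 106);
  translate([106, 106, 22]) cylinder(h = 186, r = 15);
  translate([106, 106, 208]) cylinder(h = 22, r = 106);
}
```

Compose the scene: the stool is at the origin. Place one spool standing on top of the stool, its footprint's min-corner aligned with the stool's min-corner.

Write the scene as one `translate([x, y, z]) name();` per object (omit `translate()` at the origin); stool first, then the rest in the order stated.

stool();
translate([0, 0, 407]) spool();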